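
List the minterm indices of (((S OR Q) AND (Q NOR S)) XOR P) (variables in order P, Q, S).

Σm(4, 5, 6, 7) = (P AND NOT Q AND NOT S) OR (P AND NOT Q AND S) OR (P AND Q AND NOT S) OR (P AND Q AND S)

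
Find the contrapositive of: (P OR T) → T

Contrapositive: NOT T → NOT (P OR T)
Note: A statement and its contrapositive are logically equivalent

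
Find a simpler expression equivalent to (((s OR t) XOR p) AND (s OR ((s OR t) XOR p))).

By absorption (E AND (E OR v) = E):
= ((s OR t) XOR p)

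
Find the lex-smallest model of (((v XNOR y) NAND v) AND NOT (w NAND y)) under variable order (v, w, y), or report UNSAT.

v=0, w=1, y=1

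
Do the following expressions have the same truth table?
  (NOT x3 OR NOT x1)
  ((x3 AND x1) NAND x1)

Yes, they are equivalent — the two output columns agree on all 4 assignments:
x3 | x1 | Expression 1 | Expression 2
-------------------------------------
0 | 0 | 1 | 1
0 | 1 | 1 | 1
1 | 0 | 1 | 1
1 | 1 | 0 | 0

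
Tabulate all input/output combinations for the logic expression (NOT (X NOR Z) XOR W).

Z | X | W | Output
------------------
0 | 0 | 0 | 0
0 | 0 | 1 | 1
0 | 1 | 0 | 1
0 | 1 | 1 | 0
1 | 0 | 0 | 1
1 | 0 | 1 | 0
1 | 1 | 0 | 1
1 | 1 | 1 | 0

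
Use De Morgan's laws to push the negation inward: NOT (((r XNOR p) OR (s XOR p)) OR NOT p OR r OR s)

NOT ((r XNOR p) OR (s XOR p)) AND p AND NOT r AND NOT s
De Morgan's: NOT(OR of terms) = AND of negations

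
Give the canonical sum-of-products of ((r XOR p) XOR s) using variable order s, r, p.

Σm(1, 2, 4, 7) = (NOT s AND NOT r AND p) OR (NOT s AND r AND NOT p) OR (s AND NOT r AND NOT p) OR (s AND r AND p)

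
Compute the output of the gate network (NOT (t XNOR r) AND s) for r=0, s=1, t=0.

Substituting: (NOT (0 XNOR 0) AND 1)
= 0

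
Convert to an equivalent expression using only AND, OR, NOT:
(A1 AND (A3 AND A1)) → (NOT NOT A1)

NOT (A1 AND (A3 AND A1)) OR (NOT NOT A1)
(Implication elimination: A → B = NOT A OR B)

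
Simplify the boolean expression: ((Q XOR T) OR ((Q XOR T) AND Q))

By absorption (E OR (E AND v) = E):
= (Q XOR T)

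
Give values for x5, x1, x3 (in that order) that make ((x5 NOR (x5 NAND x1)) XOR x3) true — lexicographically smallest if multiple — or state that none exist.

x5=0, x1=0, x3=1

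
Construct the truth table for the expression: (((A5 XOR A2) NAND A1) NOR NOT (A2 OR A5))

A1 | A5 | A2 | Output
---------------------
0 | 0 | 0 | 0
0 | 0 | 1 | 0
0 | 1 | 0 | 0
0 | 1 | 1 | 0
1 | 0 | 0 | 0
1 | 0 | 1 | 1
1 | 1 | 0 | 1
1 | 1 | 1 | 0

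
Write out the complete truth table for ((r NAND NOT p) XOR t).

t | r | p | Output
------------------
0 | 0 | 0 | 1
0 | 0 | 1 | 1
0 | 1 | 0 | 0
0 | 1 | 1 | 1
1 | 0 | 0 | 0
1 | 0 | 1 | 0
1 | 1 | 0 | 1
1 | 1 | 1 | 0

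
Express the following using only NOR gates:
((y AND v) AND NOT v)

((((y NOR y) NOR (v NOR v)) NOR ((y NOR y) NOR (v NOR v))) NOR ((v NOR v) NOR (v NOR v)))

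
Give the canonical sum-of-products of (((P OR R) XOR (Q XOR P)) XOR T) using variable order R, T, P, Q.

Σm(1, 3, 4, 6, 8, 11, 13, 14) = (NOT R AND NOT T AND NOT P AND Q) OR (NOT R AND NOT T AND P AND Q) OR (NOT R AND T AND NOT P AND NOT Q) OR (NOT R AND T AND P AND NOT Q) OR (R AND NOT T AND NOT P AND NOT Q) OR (R AND NOT T AND P AND Q) OR (R AND T AND NOT P AND Q) OR (R AND T AND P AND NOT Q)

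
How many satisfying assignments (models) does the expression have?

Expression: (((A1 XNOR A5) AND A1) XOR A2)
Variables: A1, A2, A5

Satisfying assignments: (0,1,0), (0,1,1), (1,0,1), (1,1,0)
Count: 4 out of 8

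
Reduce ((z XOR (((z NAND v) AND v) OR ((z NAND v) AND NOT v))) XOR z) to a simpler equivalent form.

By XOR self-cancellation ((E XOR v) XOR v = E) then distribution ((E AND v) OR (E AND NOT v) = E):
= (z NAND v)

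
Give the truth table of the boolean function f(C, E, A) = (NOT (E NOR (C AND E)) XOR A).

C | E | A | Output
------------------
0 | 0 | 0 | 0
0 | 0 | 1 | 1
0 | 1 | 0 | 1
0 | 1 | 1 | 0
1 | 0 | 0 | 0
1 | 0 | 1 | 1
1 | 1 | 0 | 1
1 | 1 | 1 | 0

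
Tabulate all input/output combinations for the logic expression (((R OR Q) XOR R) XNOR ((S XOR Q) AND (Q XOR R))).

Q | S | R | Output
------------------
0 | 0 | 0 | 1
0 | 0 | 1 | 1
0 | 1 | 0 | 1
0 | 1 | 1 | 0
1 | 0 | 0 | 1
1 | 0 | 1 | 1
1 | 1 | 0 | 0
1 | 1 | 1 | 1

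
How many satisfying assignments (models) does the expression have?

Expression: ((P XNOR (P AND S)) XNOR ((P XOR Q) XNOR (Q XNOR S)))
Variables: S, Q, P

Satisfying assignments: (1,0,0), (1,1,0)
Count: 2 out of 8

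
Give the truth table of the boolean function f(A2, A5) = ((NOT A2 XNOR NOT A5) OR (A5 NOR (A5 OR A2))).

A2 | A5 | Output
----------------
0 | 0 | 1
0 | 1 | 0
1 | 0 | 0
1 | 1 | 1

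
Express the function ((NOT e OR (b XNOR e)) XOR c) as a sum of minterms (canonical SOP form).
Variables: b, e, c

Σm(0, 3, 4, 6) = (NOT b AND NOT e AND NOT c) OR (NOT b AND e AND c) OR (b AND NOT e AND NOT c) OR (b AND e AND NOT c)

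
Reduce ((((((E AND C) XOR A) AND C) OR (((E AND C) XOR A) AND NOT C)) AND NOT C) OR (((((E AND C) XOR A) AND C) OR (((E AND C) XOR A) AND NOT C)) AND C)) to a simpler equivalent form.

By distribution ((E AND v) OR (E AND NOT v) = E) then distribution ((E AND v) OR (E AND NOT v) = E):
= ((E AND C) XOR A)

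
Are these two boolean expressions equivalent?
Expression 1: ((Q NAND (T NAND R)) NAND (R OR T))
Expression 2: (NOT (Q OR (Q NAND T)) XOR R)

No. Counterexample: with T=0, R=0, Q=0, Expression 1 = 1 but Expression 2 = 0.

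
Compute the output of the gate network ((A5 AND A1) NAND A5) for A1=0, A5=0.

Substituting: ((0 AND 0) NAND 0)
= 1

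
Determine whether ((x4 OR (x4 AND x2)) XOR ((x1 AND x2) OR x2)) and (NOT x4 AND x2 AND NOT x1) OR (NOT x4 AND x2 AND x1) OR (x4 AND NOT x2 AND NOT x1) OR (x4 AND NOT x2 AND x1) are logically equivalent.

Yes, they are equivalent — the two output columns agree on all 8 assignments:
x4 | x2 | x1 | Expression 1 | Expression 2
------------------------------------------
0 | 0 | 0 | 0 | 0
0 | 0 | 1 | 0 | 0
0 | 1 | 0 | 1 | 1
0 | 1 | 1 | 1 | 1
1 | 0 | 0 | 1 | 1
1 | 0 | 1 | 1 | 1
1 | 1 | 0 | 0 | 0
1 | 1 | 1 | 0 | 0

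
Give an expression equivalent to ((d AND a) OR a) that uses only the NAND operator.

((((d NAND a) NAND (d NAND a)) NAND ((d NAND a) NAND (d NAND a))) NAND (a NAND a))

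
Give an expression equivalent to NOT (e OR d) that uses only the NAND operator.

(((e NAND e) NAND (d NAND d)) NAND ((e NAND e) NAND (d NAND d)))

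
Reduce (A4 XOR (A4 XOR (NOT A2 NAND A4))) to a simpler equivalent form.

By XOR self-cancellation ((E XOR v) XOR v = E):
= (NOT A2 NAND A4)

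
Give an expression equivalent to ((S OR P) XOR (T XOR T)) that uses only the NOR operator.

((((((S NOR P) NOR (S NOR P)) NOR ((((T NOR T) NOR (T NOR T)) NOR ((T NOR T) NOR (T NOR T))) NOR ((((T NOR T) NOR (T NOR T)) NOR ((T NOR T) NOR (T NOR T))) NOR (((T NOR T) NOR (T NOR T)) NOR ((T NOR T) NOR (T NOR T)))))) NOR (((S NOR P) NOR (S NOR P)) NOR ((((T NOR T) NOR (T NOR T)) NOR ((T NOR T) NOR (T NOR T))) NOR ((((T NOR T) NOR (T NOR T)) NOR ((T NOR T) NOR (T NOR T))) NOR (((T NOR T) NOR (T NOR T)) NOR ((T NOR T) NOR (T NOR T))))))) NOR ((((S NOR P) NOR (S NOR P)) NOR ((((T NOR T) NOR (T NOR T)) NOR ((T NOR T) NOR (T NOR T))) NOR ((((T NOR T) NOR (T NOR T)) NOR ((T NOR T) NOR (T NOR T))) NOR (((T NOR T) NOR (T NOR T)) NOR ((T NOR T) NOR (T NOR T)))))) NOR (((S NOR P) NOR (S NOR P)) NOR ((((T NOR T) NOR (T NOR T)) NOR ((T NOR T) NOR (T NOR T))) NOR ((((T NOR T) NOR (T NOR T)) NOR ((T NOR T) NOR (T NOR T))) NOR (((T NOR T) NOR (T NOR T)) NOR ((T NOR T) NOR (T NOR T)))))))) NOR ((((((S NOR P) NOR (S NOR P)) NOR ((S NOR P) NOR (S NOR P))) NOR (((((T NOR T) NOR (T NOR T)) NOR ((T NOR T) NOR (T NOR T))) NOR ((((T NOR T) NOR (T NOR T)) NOR ((T NOR T) NOR (T NOR T))) NOR (((T NOR T) NOR (T NOR T)) NOR ((T NOR T) NOR (T NOR T))))) NOR ((((T NOR T) NOR (T NOR T)) NOR ((T NOR T) NOR (T NOR T))) NOR ((((T NOR T) NOR (T NOR T)) NOR ((T NOR T) NOR (T NOR T))) NOR (((T NOR T) NOR (T NOR T)) NOR ((T NOR T) NOR (T NOR T))))))) NOR ((((S NOR P) NOR (S NOR P)) NOR ((S NOR P) NOR (S NOR P))) NOR (((((T NOR T) NOR (T NOR T)) NOR ((T NOR T) NOR (T NOR T))) NOR ((((T NOR T) NOR (T NOR T)) NOR ((T NOR T) NOR (T NOR T))) NOR (((T NOR T) NOR (T NOR T)) NOR ((T NOR T) NOR (T NOR T))))) NOR ((((T NOR T) NOR (T NOR T)) NOR ((T NOR T) NOR (T NOR T))) NOR ((((T NOR T) NOR (T NOR T)) NOR ((T NOR T) NOR (T NOR T))) NOR (((T NOR T) NOR (T NOR T)) NOR ((T NOR T) NOR (T NOR T)))))))) NOR (((((S NOR P) NOR (S NOR P)) NOR ((S NOR P) NOR (S NOR P))) NOR (((((T NOR T) NOR (T NOR T)) NOR ((T NOR T) NOR (T NOR T))) NOR ((((T NOR T) NOR (T NOR T)) NOR ((T NOR T) NOR (T NOR T))) NOR (((T NOR T) NOR (T NOR T)) NOR ((T NOR T) NOR (T NOR T))))) NOR ((((T NOR T) NOR (T NOR T)) NOR ((T NOR T) NOR (T NOR T))) NOR ((((T NOR T) NOR (T NOR T)) NOR ((T NOR T) NOR (T NOR T))) NOR (((T NOR T) NOR (T NOR T)) NOR ((T NOR T) NOR (T NOR T))))))) NOR ((((S NOR P) NOR (S NOR P)) NOR ((S NOR P) NOR (S NOR P))) NOR (((((T NOR T) NOR (T NOR T)) NOR ((T NOR T) NOR (T NOR T))) NOR ((((T NOR T) NOR (T NOR T)) NOR ((T NOR T) NOR (T NOR T))) NOR (((T NOR T) NOR (T NOR T)) NOR ((T NOR T) NOR (T NOR T))))) NOR ((((T NOR T) NOR (T NOR T)) NOR ((T NOR T) NOR (T NOR T))) NOR ((((T NOR T) NOR (T NOR T)) NOR ((T NOR T) NOR (T NOR T))) NOR (((T NOR T) NOR (T NOR T)) NOR ((T NOR T) NOR (T NOR T))))))))))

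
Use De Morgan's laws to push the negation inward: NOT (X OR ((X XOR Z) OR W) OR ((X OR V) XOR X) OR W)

NOT X AND NOT ((X XOR Z) OR W) AND NOT ((X OR V) XOR X) AND NOT W
De Morgan's: NOT(OR of terms) = AND of negations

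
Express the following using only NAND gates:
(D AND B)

((D NAND B) NAND (D NAND B))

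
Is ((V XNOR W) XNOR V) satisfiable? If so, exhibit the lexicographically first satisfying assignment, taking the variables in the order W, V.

W=1, V=0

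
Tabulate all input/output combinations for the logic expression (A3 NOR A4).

A3 | A4 | Output
----------------
0 | 0 | 1
0 | 1 | 0
1 | 0 | 0
1 | 1 | 0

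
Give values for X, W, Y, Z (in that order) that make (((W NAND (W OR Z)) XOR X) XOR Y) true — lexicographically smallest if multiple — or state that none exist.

X=0, W=0, Y=0, Z=0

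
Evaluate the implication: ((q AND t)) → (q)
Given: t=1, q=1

Antecedent ((q AND t)) = 1; consequent (q) = 1.
1 → 1 = 1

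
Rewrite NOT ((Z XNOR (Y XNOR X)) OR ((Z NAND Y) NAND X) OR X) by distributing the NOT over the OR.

NOT (Z XNOR (Y XNOR X)) AND NOT ((Z NAND Y) NAND X) AND NOT X
De Morgan's: NOT(OR of terms) = AND of negations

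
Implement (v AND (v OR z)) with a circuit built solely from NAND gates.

((v NAND ((v NAND v) NAND (z NAND z))) NAND (v NAND ((v NAND v) NAND (z NAND z))))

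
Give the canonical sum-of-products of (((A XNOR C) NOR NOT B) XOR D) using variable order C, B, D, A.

Σm(2, 3, 5, 6, 10, 11, 12, 15) = (NOT C AND NOT B AND D AND NOT A) OR (NOT C AND NOT B AND D AND A) OR (NOT C AND B AND NOT D AND A) OR (NOT C AND B AND D AND NOT A) OR (C AND NOT B AND D AND NOT A) OR (C AND NOT B AND D AND A) OR (C AND B AND NOT D AND NOT A) OR (C AND B AND D AND A)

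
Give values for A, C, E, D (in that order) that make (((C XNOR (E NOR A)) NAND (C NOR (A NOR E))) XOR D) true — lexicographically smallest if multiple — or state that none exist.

A=0, C=0, E=0, D=0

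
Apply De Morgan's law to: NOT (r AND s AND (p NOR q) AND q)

NOT r OR NOT s OR NOT (p NOR q) OR NOT q
De Morgan's: NOT(AND of terms) = OR of negations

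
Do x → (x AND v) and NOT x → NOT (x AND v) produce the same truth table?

No, Inverse is not equivalent to original (counterexample: v=0, x=1)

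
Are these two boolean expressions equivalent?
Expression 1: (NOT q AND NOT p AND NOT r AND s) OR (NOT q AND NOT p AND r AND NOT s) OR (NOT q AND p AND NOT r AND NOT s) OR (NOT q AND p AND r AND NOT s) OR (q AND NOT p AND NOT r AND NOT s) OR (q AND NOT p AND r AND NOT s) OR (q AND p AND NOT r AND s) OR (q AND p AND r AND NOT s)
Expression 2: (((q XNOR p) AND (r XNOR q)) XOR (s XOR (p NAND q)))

Yes, they are equivalent — the two output columns agree on all 16 assignments:
q | p | r | s | Expression 1 | Expression 2
-------------------------------------------
0 | 0 | 0 | 0 | 0 | 0
0 | 0 | 0 | 1 | 1 | 1
0 | 0 | 1 | 0 | 1 | 1
0 | 0 | 1 | 1 | 0 | 0
0 | 1 | 0 | 0 | 1 | 1
0 | 1 | 0 | 1 | 0 | 0
0 | 1 | 1 | 0 | 1 | 1
0 | 1 | 1 | 1 | 0 | 0
1 | 0 | 0 | 0 | 1 | 1
1 | 0 | 0 | 1 | 0 | 0
1 | 0 | 1 | 0 | 1 | 1
1 | 0 | 1 | 1 | 0 | 0
1 | 1 | 0 | 0 | 0 | 0
1 | 1 | 0 | 1 | 1 | 1
1 | 1 | 1 | 0 | 1 | 1
1 | 1 | 1 | 1 | 0 | 0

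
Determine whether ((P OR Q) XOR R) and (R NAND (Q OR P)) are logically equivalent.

No. Counterexample: with P=0, Q=0, R=0, Expression 1 = 0 but Expression 2 = 1.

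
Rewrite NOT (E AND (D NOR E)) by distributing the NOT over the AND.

NOT E OR NOT (D NOR E)
De Morgan's: NOT(AND of terms) = OR of negations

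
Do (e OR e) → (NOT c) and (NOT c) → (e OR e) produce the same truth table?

No, Converse is not equivalent to original (counterexample: c=0, e=0)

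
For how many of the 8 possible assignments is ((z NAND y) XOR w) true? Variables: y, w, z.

Satisfying assignments: (0,0,0), (0,0,1), (1,0,0), (1,1,1)
Count: 4 out of 8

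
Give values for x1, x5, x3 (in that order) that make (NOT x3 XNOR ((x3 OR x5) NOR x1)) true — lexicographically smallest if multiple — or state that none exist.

x1=0, x5=0, x3=0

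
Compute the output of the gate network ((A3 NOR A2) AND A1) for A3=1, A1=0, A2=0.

Substituting: ((1 NOR 0) AND 0)
= 0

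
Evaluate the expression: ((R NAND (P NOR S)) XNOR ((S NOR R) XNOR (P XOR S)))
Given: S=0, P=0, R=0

Substituting: ((0 NAND (0 NOR 0)) XNOR ((0 NOR 0) XNOR (0 XOR 0)))
= 0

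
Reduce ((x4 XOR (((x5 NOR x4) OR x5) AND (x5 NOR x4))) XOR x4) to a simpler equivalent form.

By XOR self-cancellation ((E XOR v) XOR v = E) then absorption (E AND (E OR v) = E):
= (x5 NOR x4)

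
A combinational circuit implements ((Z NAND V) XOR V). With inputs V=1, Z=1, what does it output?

Substituting: ((1 NAND 1) XOR 1)
= 1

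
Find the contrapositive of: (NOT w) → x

Contrapositive: NOT x → w
Note: A statement and its contrapositive are logically equivalent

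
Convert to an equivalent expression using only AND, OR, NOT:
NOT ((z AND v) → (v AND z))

(z AND v) AND NOT (v AND z)
(Negated implication: NOT(A → B) = A AND NOT B)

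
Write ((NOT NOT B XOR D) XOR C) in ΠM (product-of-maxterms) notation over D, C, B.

ΠM(0, 3, 5, 6) = (D OR C OR B) AND (D OR NOT C OR NOT B) AND (NOT D OR C OR NOT B) AND (NOT D OR NOT C OR B)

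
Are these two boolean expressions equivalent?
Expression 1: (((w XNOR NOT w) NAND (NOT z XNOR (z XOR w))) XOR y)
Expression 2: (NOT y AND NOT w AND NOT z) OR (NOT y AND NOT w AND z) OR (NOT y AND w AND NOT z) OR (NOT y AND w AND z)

Yes, they are equivalent — the two output columns agree on all 8 assignments:
y | w | z | Expression 1 | Expression 2
---------------------------------------
0 | 0 | 0 | 1 | 1
0 | 0 | 1 | 1 | 1
0 | 1 | 0 | 1 | 1
0 | 1 | 1 | 1 | 1
1 | 0 | 0 | 0 | 0
1 | 0 | 1 | 0 | 0
1 | 1 | 0 | 0 | 0
1 | 1 | 1 | 0 | 0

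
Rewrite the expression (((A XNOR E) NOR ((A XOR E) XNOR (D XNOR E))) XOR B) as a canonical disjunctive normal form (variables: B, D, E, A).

(NOT B AND NOT D AND E AND NOT A) OR (NOT B AND D AND NOT E AND A) OR (B AND NOT D AND NOT E AND NOT A) OR (B AND NOT D AND NOT E AND A) OR (B AND NOT D AND E AND A) OR (B AND D AND NOT E AND NOT A) OR (B AND D AND E AND NOT A) OR (B AND D AND E AND A)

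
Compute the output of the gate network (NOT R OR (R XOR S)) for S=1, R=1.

Substituting: (NOT 1 OR (1 XOR 1))
= 0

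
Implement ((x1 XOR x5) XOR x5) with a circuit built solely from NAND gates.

((((x1 NAND (x1 NAND x5)) NAND (x5 NAND (x1 NAND x5))) NAND (((x1 NAND (x1 NAND x5)) NAND (x5 NAND (x1 NAND x5))) NAND x5)) NAND (x5 NAND (((x1 NAND (x1 NAND x5)) NAND (x5 NAND (x1 NAND x5))) NAND x5)))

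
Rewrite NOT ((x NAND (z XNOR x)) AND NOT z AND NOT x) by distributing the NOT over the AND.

NOT (x NAND (z XNOR x)) OR z OR x
De Morgan's: NOT(AND of terms) = OR of negations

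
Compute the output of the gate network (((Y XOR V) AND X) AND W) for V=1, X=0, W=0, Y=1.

Substituting: (((1 XOR 1) AND 0) AND 0)
= 0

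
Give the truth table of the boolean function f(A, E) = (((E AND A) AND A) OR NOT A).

A | E | Output
--------------
0 | 0 | 1
0 | 1 | 1
1 | 0 | 0
1 | 1 | 1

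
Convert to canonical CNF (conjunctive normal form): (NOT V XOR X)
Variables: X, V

(X OR NOT V) AND (NOT X OR V)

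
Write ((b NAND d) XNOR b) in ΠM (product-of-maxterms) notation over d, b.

ΠM(0, 2, 3) = (d OR b) AND (NOT d OR b) AND (NOT d OR NOT b)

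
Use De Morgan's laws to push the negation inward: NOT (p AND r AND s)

NOT p OR NOT r OR NOT s
De Morgan's: NOT(AND of terms) = OR of negations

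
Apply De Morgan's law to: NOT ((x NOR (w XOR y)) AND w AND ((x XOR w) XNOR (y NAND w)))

NOT (x NOR (w XOR y)) OR NOT w OR NOT ((x XOR w) XNOR (y NAND w))
De Morgan's: NOT(AND of terms) = OR of negations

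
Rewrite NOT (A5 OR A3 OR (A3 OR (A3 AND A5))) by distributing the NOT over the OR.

NOT A5 AND NOT A3 AND NOT (A3 OR (A3 AND A5))
De Morgan's: NOT(OR of terms) = AND of negations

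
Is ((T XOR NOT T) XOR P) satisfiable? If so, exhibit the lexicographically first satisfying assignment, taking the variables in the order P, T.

P=0, T=0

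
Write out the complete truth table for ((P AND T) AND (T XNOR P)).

T | P | Output
--------------
0 | 0 | 0
0 | 1 | 0
1 | 0 | 0
1 | 1 | 1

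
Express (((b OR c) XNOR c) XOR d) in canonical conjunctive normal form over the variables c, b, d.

(c OR b OR NOT d) AND (c OR NOT b OR d) AND (NOT c OR b OR NOT d) AND (NOT c OR NOT b OR NOT d)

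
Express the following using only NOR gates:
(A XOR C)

((((A NOR C) NOR (A NOR C)) NOR ((A NOR C) NOR (A NOR C))) NOR ((((A NOR A) NOR (C NOR C)) NOR ((A NOR A) NOR (C NOR C))) NOR (((A NOR A) NOR (C NOR C)) NOR ((A NOR A) NOR (C NOR C)))))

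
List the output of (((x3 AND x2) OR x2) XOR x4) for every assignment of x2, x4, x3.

x2 | x4 | x3 | Output
---------------------
0 | 0 | 0 | 0
0 | 0 | 1 | 0
0 | 1 | 0 | 1
0 | 1 | 1 | 1
1 | 0 | 0 | 1
1 | 0 | 1 | 1
1 | 1 | 0 | 0
1 | 1 | 1 | 0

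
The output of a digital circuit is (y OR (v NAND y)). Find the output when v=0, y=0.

Substituting: (0 OR (0 NAND 0))
= 1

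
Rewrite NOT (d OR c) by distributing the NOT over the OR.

NOT d AND NOT c
De Morgan's: NOT(OR of terms) = AND of negations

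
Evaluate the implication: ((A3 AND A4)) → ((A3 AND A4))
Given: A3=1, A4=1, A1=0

Antecedent ((A3 AND A4)) = 1; consequent ((A3 AND A4)) = 1.
1 → 1 = 1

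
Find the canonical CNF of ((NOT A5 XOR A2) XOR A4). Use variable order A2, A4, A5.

(A2 OR A4 OR NOT A5) AND (A2 OR NOT A4 OR A5) AND (NOT A2 OR A4 OR A5) AND (NOT A2 OR NOT A4 OR NOT A5)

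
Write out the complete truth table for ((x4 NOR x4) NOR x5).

x5 | x4 | Output
----------------
0 | 0 | 0
0 | 1 | 1
1 | 0 | 0
1 | 1 | 0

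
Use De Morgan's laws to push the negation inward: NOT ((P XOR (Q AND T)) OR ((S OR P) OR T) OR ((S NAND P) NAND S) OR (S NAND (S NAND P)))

NOT (P XOR (Q AND T)) AND NOT ((S OR P) OR T) AND NOT ((S NAND P) NAND S) AND NOT (S NAND (S NAND P))
De Morgan's: NOT(OR of terms) = AND of negations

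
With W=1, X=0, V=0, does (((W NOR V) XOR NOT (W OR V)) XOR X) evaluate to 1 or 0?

Substituting: (((1 NOR 0) XOR NOT (1 OR 0)) XOR 0)
= 0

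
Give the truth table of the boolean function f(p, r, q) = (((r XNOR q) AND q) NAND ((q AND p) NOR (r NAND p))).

p | r | q | Output
------------------
0 | 0 | 0 | 1
0 | 0 | 1 | 1
0 | 1 | 0 | 1
0 | 1 | 1 | 1
1 | 0 | 0 | 1
1 | 0 | 1 | 1
1 | 1 | 0 | 1
1 | 1 | 1 | 1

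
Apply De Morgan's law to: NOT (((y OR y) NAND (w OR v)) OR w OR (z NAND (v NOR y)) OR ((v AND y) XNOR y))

NOT ((y OR y) NAND (w OR v)) AND NOT w AND NOT (z NAND (v NOR y)) AND NOT ((v AND y) XNOR y)
De Morgan's: NOT(OR of terms) = AND of negations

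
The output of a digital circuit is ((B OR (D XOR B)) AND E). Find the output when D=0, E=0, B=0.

Substituting: ((0 OR (0 XOR 0)) AND 0)
= 0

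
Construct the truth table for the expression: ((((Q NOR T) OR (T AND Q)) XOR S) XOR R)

T | Q | S | R | Output
----------------------
0 | 0 | 0 | 0 | 1
0 | 0 | 0 | 1 | 0
0 | 0 | 1 | 0 | 0
0 | 0 | 1 | 1 | 1
0 | 1 | 0 | 0 | 0
0 | 1 | 0 | 1 | 1
0 | 1 | 1 | 0 | 1
0 | 1 | 1 | 1 | 0
1 | 0 | 0 | 0 | 0
1 | 0 | 0 | 1 | 1
1 | 0 | 1 | 0 | 1
1 | 0 | 1 | 1 | 0
1 | 1 | 0 | 0 | 1
1 | 1 | 0 | 1 | 0
1 | 1 | 1 | 0 | 0
1 | 1 | 1 | 1 | 1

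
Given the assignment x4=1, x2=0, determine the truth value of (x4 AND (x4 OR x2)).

Substituting: (1 AND (1 OR 0))
= 1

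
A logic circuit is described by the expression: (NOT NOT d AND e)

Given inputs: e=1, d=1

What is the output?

Substituting: (NOT NOT 1 AND 1)
= 1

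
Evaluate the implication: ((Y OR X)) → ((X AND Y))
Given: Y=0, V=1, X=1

Antecedent ((Y OR X)) = 1; consequent ((X AND Y)) = 0.
1 → 0 = 0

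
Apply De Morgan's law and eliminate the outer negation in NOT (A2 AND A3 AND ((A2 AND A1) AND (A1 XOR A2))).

NOT A2 OR NOT A3 OR NOT ((A2 AND A1) AND (A1 XOR A2))
De Morgan's: NOT(AND of terms) = OR of negations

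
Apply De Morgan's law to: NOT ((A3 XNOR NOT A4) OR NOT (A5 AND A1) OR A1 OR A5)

NOT (A3 XNOR NOT A4) AND (A5 AND A1) AND NOT A1 AND NOT A5
De Morgan's: NOT(OR of terms) = AND of negations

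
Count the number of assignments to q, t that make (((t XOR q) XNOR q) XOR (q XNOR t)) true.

Satisfying assignments: (1,0), (1,1)
Count: 2 out of 4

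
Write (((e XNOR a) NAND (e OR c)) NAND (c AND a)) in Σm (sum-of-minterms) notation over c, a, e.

Σm(0, 1, 2, 3, 4, 5, 7) = (NOT c AND NOT a AND NOT e) OR (NOT c AND NOT a AND e) OR (NOT c AND a AND NOT e) OR (NOT c AND a AND e) OR (c AND NOT a AND NOT e) OR (c AND NOT a AND e) OR (c AND a AND e)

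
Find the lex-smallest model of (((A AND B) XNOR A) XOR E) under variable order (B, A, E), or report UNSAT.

B=0, A=0, E=0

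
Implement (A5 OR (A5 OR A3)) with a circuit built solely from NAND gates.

((A5 NAND A5) NAND (((A5 NAND A5) NAND (A3 NAND A3)) NAND ((A5 NAND A5) NAND (A3 NAND A3))))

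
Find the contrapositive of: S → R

Contrapositive: NOT R → NOT S
Note: A statement and its contrapositive are logically equivalent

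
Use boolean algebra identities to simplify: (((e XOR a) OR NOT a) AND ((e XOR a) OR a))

By distribution ((E OR v) AND (E OR NOT v) = E):
= (e XOR a)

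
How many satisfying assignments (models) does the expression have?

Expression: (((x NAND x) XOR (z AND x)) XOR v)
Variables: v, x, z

Satisfying assignments: (0,0,0), (0,0,1), (0,1,1), (1,1,0)
Count: 4 out of 8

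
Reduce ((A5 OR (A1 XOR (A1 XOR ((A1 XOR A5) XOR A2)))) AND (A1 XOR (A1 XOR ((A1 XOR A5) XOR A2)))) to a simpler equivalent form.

By absorption (E AND (E OR v) = E) then XOR self-cancellation ((E XOR v) XOR v = E):
= ((A1 XOR A5) XOR A2)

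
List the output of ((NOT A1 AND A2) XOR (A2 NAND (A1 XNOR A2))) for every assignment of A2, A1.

A2 | A1 | Output
----------------
0 | 0 | 1
0 | 1 | 1
1 | 0 | 0
1 | 1 | 0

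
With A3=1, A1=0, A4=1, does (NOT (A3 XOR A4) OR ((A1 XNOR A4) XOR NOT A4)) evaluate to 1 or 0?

Substituting: (NOT (1 XOR 1) OR ((0 XNOR 1) XOR NOT 1))
= 1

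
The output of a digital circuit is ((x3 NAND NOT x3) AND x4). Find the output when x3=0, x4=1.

Substituting: ((0 NAND NOT 0) AND 1)
= 1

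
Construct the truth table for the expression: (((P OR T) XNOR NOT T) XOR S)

P | T | S | Output
------------------
0 | 0 | 0 | 0
0 | 0 | 1 | 1
0 | 1 | 0 | 0
0 | 1 | 1 | 1
1 | 0 | 0 | 1
1 | 0 | 1 | 0
1 | 1 | 0 | 0
1 | 1 | 1 | 1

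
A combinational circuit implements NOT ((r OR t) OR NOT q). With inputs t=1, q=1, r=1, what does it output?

Substituting: NOT ((1 OR 1) OR NOT 1)
= 0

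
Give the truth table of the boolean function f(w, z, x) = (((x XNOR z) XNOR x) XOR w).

w | z | x | Output
------------------
0 | 0 | 0 | 0
0 | 0 | 1 | 0
0 | 1 | 0 | 1
0 | 1 | 1 | 1
1 | 0 | 0 | 1
1 | 0 | 1 | 1
1 | 1 | 0 | 0
1 | 1 | 1 | 0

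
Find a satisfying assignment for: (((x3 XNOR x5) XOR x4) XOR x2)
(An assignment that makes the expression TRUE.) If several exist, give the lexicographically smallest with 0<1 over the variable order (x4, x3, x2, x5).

x4=0, x3=0, x2=0, x5=0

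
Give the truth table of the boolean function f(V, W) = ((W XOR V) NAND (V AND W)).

V | W | Output
--------------
0 | 0 | 1
0 | 1 | 1
1 | 0 | 1
1 | 1 | 1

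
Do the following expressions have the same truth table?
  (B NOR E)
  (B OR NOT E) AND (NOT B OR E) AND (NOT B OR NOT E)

Yes, they are equivalent — the two output columns agree on all 4 assignments:
B | E | Expression 1 | Expression 2
-----------------------------------
0 | 0 | 1 | 1
0 | 1 | 0 | 0
1 | 0 | 0 | 0
1 | 1 | 0 | 0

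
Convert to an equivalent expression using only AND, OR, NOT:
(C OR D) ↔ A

((C OR D) AND A) OR (NOT (C OR D) AND NOT A)
(Biconditional = both true or both false)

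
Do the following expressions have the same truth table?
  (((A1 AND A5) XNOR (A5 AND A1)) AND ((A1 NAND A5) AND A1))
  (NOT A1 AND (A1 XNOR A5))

No. Counterexample: with A1=0, A5=0, Expression 1 = 0 but Expression 2 = 1.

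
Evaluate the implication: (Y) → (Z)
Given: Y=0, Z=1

Antecedent (Y) = 0; consequent (Z) = 1.
0 → 1 = 1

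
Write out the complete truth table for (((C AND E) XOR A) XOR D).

A | E | D | C | Output
----------------------
0 | 0 | 0 | 0 | 0
0 | 0 | 0 | 1 | 0
0 | 0 | 1 | 0 | 1
0 | 0 | 1 | 1 | 1
0 | 1 | 0 | 0 | 0
0 | 1 | 0 | 1 | 1
0 | 1 | 1 | 0 | 1
0 | 1 | 1 | 1 | 0
1 | 0 | 0 | 0 | 1
1 | 0 | 0 | 1 | 1
1 | 0 | 1 | 0 | 0
1 | 0 | 1 | 1 | 0
1 | 1 | 0 | 0 | 1
1 | 1 | 0 | 1 | 0
1 | 1 | 1 | 0 | 0
1 | 1 | 1 | 1 | 1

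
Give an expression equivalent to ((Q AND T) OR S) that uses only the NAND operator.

((((Q NAND T) NAND (Q NAND T)) NAND ((Q NAND T) NAND (Q NAND T))) NAND (S NAND S))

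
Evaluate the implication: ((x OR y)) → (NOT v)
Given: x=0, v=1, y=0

Antecedent ((x OR y)) = 0; consequent (NOT v) = 0.
0 → 0 = 1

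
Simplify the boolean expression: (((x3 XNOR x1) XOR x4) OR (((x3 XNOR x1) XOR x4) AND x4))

By absorption (E OR (E AND v) = E):
= ((x3 XNOR x1) XOR x4)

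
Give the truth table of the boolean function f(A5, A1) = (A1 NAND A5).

A5 | A1 | Output
----------------
0 | 0 | 1
0 | 1 | 1
1 | 0 | 1
1 | 1 | 0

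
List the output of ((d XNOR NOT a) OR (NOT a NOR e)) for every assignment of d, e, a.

d | e | a | Output
------------------
0 | 0 | 0 | 0
0 | 0 | 1 | 1
0 | 1 | 0 | 0
0 | 1 | 1 | 1
1 | 0 | 0 | 1
1 | 0 | 1 | 1
1 | 1 | 0 | 1
1 | 1 | 1 | 0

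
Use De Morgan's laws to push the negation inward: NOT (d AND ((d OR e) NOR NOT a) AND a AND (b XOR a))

NOT d OR NOT ((d OR e) NOR NOT a) OR NOT a OR NOT (b XOR a)
De Morgan's: NOT(AND of terms) = OR of negations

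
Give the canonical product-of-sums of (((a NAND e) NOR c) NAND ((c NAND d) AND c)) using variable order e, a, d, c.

ΠM() = TRUE (no maxterms)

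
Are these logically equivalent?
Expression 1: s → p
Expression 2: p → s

No, Converse is not equivalent to original (counterexample: p=0, s=1)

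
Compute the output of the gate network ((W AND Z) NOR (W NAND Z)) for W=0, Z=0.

Substituting: ((0 AND 0) NOR (0 NAND 0))
= 0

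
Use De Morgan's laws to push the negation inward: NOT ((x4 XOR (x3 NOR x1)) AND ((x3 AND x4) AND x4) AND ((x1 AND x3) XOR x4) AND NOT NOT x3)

NOT (x4 XOR (x3 NOR x1)) OR NOT ((x3 AND x4) AND x4) OR NOT ((x1 AND x3) XOR x4) OR NOT x3
De Morgan's: NOT(AND of terms) = OR of negations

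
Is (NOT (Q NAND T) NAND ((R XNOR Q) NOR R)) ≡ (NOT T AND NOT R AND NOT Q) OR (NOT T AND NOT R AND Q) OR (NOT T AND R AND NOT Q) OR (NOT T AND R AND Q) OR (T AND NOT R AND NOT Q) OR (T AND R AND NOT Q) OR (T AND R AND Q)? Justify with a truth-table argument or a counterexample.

Yes, they are equivalent — the two output columns agree on all 8 assignments:
T | R | Q | Expression 1 | Expression 2
---------------------------------------
0 | 0 | 0 | 1 | 1
0 | 0 | 1 | 1 | 1
0 | 1 | 0 | 1 | 1
0 | 1 | 1 | 1 | 1
1 | 0 | 0 | 1 | 1
1 | 0 | 1 | 0 | 0
1 | 1 | 0 | 1 | 1
1 | 1 | 1 | 1 | 1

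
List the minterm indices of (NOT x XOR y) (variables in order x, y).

Σm(0, 3) = (NOT x AND NOT y) OR (x AND y)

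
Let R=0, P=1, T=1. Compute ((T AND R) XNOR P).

Substituting: ((1 AND 0) XNOR 1)
= 0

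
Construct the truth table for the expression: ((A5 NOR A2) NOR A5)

A2 | A5 | Output
----------------
0 | 0 | 0
0 | 1 | 0
1 | 0 | 1
1 | 1 | 0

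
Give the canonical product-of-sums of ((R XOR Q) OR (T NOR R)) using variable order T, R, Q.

ΠM(3, 4, 7) = (T OR NOT R OR NOT Q) AND (NOT T OR R OR Q) AND (NOT T OR NOT R OR NOT Q)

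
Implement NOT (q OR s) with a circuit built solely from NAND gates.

(((q NAND q) NAND (s NAND s)) NAND ((q NAND q) NAND (s NAND s)))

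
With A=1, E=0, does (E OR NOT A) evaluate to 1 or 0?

Substituting: (0 OR NOT 1)
= 0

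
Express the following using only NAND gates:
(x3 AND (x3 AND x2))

((x3 NAND ((x3 NAND x2) NAND (x3 NAND x2))) NAND (x3 NAND ((x3 NAND x2) NAND (x3 NAND x2))))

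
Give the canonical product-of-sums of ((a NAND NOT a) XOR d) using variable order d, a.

ΠM(2, 3) = (NOT d OR a) AND (NOT d OR NOT a)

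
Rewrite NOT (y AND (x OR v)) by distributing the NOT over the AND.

NOT y OR NOT (x OR v)
De Morgan's: NOT(AND of terms) = OR of negations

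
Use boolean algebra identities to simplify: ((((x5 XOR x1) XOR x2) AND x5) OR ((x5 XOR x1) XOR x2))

By absorption (E OR (E AND v) = E):
= ((x5 XOR x1) XOR x2)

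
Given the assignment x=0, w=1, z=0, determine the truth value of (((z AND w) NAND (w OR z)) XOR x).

Substituting: (((0 AND 1) NAND (1 OR 0)) XOR 0)
= 1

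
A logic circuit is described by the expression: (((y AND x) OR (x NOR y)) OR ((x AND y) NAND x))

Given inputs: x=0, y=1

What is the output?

Substituting: (((1 AND 0) OR (0 NOR 1)) OR ((0 AND 1) NAND 0))
= 1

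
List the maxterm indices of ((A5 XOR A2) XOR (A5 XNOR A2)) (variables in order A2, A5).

ΠM() = TRUE (no maxterms)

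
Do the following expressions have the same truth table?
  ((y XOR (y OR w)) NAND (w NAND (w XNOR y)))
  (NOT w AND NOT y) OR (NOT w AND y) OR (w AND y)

Yes, they are equivalent — the two output columns agree on all 4 assignments:
w | y | Expression 1 | Expression 2
-----------------------------------
0 | 0 | 1 | 1
0 | 1 | 1 | 1
1 | 0 | 0 | 0
1 | 1 | 1 | 1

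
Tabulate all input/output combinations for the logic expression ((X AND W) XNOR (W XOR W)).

W | X | Output
--------------
0 | 0 | 1
0 | 1 | 1
1 | 0 | 1
1 | 1 | 0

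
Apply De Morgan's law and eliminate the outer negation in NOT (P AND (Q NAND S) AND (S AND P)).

NOT P OR NOT (Q NAND S) OR NOT (S AND P)
De Morgan's: NOT(AND of terms) = OR of negations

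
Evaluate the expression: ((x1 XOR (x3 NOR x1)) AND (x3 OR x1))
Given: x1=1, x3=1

Substituting: ((1 XOR (1 NOR 1)) AND (1 OR 1))
= 1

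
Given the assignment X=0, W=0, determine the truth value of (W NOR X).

Substituting: (0 NOR 0)
= 1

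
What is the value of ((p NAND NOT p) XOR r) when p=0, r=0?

Substituting: ((0 NAND NOT 0) XOR 0)
= 1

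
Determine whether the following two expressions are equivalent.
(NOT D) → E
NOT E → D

Yes, Contrapositive is always equivalent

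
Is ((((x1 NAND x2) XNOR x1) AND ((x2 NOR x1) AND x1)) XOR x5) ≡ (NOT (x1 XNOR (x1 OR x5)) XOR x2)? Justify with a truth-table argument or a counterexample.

No. Counterexample: with x2=0, x1=1, x5=1, Expression 1 = 1 but Expression 2 = 0.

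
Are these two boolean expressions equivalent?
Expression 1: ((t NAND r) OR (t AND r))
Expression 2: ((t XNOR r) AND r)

No. Counterexample: with r=0, t=0, Expression 1 = 1 but Expression 2 = 0.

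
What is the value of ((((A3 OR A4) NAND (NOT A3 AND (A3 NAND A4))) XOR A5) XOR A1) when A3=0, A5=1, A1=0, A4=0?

Substituting: ((((0 OR 0) NAND (NOT 0 AND (0 NAND 0))) XOR 1) XOR 0)
= 0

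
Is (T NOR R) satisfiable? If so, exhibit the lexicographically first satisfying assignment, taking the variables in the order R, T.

R=0, T=0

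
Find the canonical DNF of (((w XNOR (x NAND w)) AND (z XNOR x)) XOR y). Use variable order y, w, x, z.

(NOT y AND w AND NOT x AND NOT z) OR (y AND NOT w AND NOT x AND NOT z) OR (y AND NOT w AND NOT x AND z) OR (y AND NOT w AND x AND NOT z) OR (y AND NOT w AND x AND z) OR (y AND w AND NOT x AND z) OR (y AND w AND x AND NOT z) OR (y AND w AND x AND z)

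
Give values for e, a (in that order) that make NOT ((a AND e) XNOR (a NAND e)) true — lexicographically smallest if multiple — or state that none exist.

e=0, a=0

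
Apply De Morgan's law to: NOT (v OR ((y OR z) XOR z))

NOT v AND NOT ((y OR z) XOR z)
De Morgan's: NOT(OR of terms) = AND of negations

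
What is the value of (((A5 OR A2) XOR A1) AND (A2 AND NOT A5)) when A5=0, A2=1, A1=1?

Substituting: (((0 OR 1) XOR 1) AND (1 AND NOT 0))
= 0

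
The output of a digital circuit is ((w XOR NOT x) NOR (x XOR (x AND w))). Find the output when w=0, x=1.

Substituting: ((0 XOR NOT 1) NOR (1 XOR (1 AND 0)))
= 0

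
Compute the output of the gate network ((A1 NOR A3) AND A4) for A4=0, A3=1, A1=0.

Substituting: ((0 NOR 1) AND 0)
= 0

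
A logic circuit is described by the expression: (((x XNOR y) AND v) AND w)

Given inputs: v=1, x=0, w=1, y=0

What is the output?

Substituting: (((0 XNOR 0) AND 1) AND 1)
= 1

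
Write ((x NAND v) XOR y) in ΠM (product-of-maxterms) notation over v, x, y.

ΠM(1, 3, 5, 6) = (v OR x OR NOT y) AND (v OR NOT x OR NOT y) AND (NOT v OR x OR NOT y) AND (NOT v OR NOT x OR y)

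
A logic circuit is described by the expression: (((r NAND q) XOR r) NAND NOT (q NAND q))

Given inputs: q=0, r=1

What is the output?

Substituting: (((1 NAND 0) XOR 1) NAND NOT (0 NAND 0))
= 1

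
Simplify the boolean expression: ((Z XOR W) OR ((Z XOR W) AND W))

By absorption (E OR (E AND v) = E):
= (Z XOR W)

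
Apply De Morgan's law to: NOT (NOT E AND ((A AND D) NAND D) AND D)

E OR NOT ((A AND D) NAND D) OR NOT D
De Morgan's: NOT(AND of terms) = OR of negations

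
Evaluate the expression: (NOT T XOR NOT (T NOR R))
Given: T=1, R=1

Substituting: (NOT 1 XOR NOT (1 NOR 1))
= 1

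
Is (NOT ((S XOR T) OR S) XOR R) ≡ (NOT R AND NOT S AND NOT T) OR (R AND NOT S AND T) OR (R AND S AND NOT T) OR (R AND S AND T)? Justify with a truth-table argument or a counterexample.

Yes, they are equivalent — the two output columns agree on all 8 assignments:
R | S | T | Expression 1 | Expression 2
---------------------------------------
0 | 0 | 0 | 1 | 1
0 | 0 | 1 | 0 | 0
0 | 1 | 0 | 0 | 0
0 | 1 | 1 | 0 | 0
1 | 0 | 0 | 0 | 0
1 | 0 | 1 | 1 | 1
1 | 1 | 0 | 1 | 1
1 | 1 | 1 | 1 | 1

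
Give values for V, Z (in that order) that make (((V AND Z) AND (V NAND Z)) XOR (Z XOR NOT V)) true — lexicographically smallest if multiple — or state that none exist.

V=0, Z=0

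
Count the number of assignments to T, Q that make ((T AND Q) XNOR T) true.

Satisfying assignments: (0,0), (0,1), (1,1)
Count: 3 out of 4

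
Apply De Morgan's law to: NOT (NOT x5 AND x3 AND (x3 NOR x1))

x5 OR NOT x3 OR NOT (x3 NOR x1)
De Morgan's: NOT(AND of terms) = OR of negations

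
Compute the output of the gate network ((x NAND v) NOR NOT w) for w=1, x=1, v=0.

Substituting: ((1 NAND 0) NOR NOT 1)
= 0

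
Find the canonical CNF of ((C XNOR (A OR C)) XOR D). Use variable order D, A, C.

(D OR NOT A OR C) AND (NOT D OR A OR C) AND (NOT D OR A OR NOT C) AND (NOT D OR NOT A OR NOT C)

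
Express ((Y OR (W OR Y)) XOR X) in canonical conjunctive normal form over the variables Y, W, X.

(Y OR W OR X) AND (Y OR NOT W OR NOT X) AND (NOT Y OR W OR NOT X) AND (NOT Y OR NOT W OR NOT X)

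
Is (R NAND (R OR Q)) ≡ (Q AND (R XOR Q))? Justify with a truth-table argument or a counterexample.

No. Counterexample: with Q=0, R=0, Expression 1 = 1 but Expression 2 = 0.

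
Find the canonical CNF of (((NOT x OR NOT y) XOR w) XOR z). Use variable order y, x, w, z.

(y OR x OR w OR NOT z) AND (y OR x OR NOT w OR z) AND (y OR NOT x OR w OR NOT z) AND (y OR NOT x OR NOT w OR z) AND (NOT y OR x OR w OR NOT z) AND (NOT y OR x OR NOT w OR z) AND (NOT y OR NOT x OR w OR z) AND (NOT y OR NOT x OR NOT w OR NOT z)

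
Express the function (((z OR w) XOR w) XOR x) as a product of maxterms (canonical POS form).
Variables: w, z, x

ΠM(0, 3, 4, 6) = (w OR z OR x) AND (w OR NOT z OR NOT x) AND (NOT w OR z OR x) AND (NOT w OR NOT z OR x)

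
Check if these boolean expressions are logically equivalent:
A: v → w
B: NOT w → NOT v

Yes, Contrapositive is always equivalent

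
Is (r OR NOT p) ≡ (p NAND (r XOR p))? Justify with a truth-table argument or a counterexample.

Yes, they are equivalent — the two output columns agree on all 4 assignments:
r | p | Expression 1 | Expression 2
-----------------------------------
0 | 0 | 1 | 1
0 | 1 | 0 | 0
1 | 0 | 1 | 1
1 | 1 | 1 | 1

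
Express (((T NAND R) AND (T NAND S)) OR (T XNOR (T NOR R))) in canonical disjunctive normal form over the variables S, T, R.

(NOT S AND NOT T AND NOT R) OR (NOT S AND NOT T AND R) OR (NOT S AND T AND NOT R) OR (S AND NOT T AND NOT R) OR (S AND NOT T AND R)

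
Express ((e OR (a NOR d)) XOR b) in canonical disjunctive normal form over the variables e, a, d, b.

(NOT e AND NOT a AND NOT d AND NOT b) OR (NOT e AND NOT a AND d AND b) OR (NOT e AND a AND NOT d AND b) OR (NOT e AND a AND d AND b) OR (e AND NOT a AND NOT d AND NOT b) OR (e AND NOT a AND d AND NOT b) OR (e AND a AND NOT d AND NOT b) OR (e AND a AND d AND NOT b)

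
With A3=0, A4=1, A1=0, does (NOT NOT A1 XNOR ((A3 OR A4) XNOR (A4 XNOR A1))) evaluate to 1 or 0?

Substituting: (NOT NOT 0 XNOR ((0 OR 1) XNOR (1 XNOR 0)))
= 1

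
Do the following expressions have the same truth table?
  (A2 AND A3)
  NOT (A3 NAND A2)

Yes, they are equivalent — the two output columns agree on all 4 assignments:
A3 | A2 | Expression 1 | Expression 2
-------------------------------------
0 | 0 | 0 | 0
0 | 1 | 0 | 0
1 | 0 | 0 | 0
1 | 1 | 1 | 1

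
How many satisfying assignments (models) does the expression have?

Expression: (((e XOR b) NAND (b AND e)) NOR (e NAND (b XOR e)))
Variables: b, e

No assignment satisfies the expression.
Count: 0 out of 4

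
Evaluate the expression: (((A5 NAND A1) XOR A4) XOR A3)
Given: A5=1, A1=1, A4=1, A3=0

Substituting: (((1 NAND 1) XOR 1) XOR 0)
= 1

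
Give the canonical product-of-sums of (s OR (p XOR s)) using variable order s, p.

ΠM(0) = (s OR p)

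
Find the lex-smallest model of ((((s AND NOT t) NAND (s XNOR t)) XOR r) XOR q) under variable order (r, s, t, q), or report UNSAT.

r=0, s=0, t=0, q=0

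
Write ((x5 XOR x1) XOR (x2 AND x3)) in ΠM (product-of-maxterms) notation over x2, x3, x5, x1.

ΠM(0, 3, 4, 7, 8, 11, 13, 14) = (x2 OR x3 OR x5 OR x1) AND (x2 OR x3 OR NOT x5 OR NOT x1) AND (x2 OR NOT x3 OR x5 OR x1) AND (x2 OR NOT x3 OR NOT x5 OR NOT x1) AND (NOT x2 OR x3 OR x5 OR x1) AND (NOT x2 OR x3 OR NOT x5 OR NOT x1) AND (NOT x2 OR NOT x3 OR x5 OR NOT x1) AND (NOT x2 OR NOT x3 OR NOT x5 OR x1)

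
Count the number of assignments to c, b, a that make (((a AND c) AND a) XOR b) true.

Satisfying assignments: (0,1,0), (0,1,1), (1,0,1), (1,1,0)
Count: 4 out of 8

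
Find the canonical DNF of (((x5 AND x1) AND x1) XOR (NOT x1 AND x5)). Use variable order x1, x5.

(NOT x1 AND x5) OR (x1 AND x5)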